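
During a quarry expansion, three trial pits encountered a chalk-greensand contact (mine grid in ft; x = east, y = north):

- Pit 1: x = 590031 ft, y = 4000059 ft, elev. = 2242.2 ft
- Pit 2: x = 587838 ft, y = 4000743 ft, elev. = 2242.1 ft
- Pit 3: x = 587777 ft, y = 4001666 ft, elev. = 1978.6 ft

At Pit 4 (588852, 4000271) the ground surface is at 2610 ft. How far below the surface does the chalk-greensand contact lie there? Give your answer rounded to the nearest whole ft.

Let the plane be z = a·x + b·y + c.
Pit 2−Pit 1: −2193a + 684b = −0.1;  Pit 3−Pit 1: −2254a + 1607b = −263.6.
Solving gives a = −0.09086982, b = −0.29148760.
Then c = 2242.2 − a·590031 − b·4000059 = 1221825.83.
At (588852, 4000271): z_contact = −53508.9 − 1166029.4 + 1221825.83 = 2287.5 ft.
Depth below ground = 2610 − 2287.5 = 322 ft.

322 ft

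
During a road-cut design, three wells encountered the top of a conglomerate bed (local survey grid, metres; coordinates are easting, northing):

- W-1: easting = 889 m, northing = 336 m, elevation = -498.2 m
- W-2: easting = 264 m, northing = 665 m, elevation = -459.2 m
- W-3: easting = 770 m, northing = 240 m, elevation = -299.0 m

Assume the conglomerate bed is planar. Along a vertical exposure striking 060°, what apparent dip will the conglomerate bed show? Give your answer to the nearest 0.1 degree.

Two edge vectors: W-1→W-2 = (-625, 329, 39), W-1→W-3 = (-119, -96, 199.2).
Normal n = (W-1→W-2) × (W-1→W-3) = (69280.8, 119859, 99151).
So ∂z/∂easting = −n_x/n_z = −0.69874 and ∂z/∂northing = −n_y/n_z = −1.20885.
Unit vector along 060° is (sin 60°, cos 60°) = (0.8660, 0.5000).
Slope in that direction = a·(0.8660) + b·(0.5000) = −1.20955.
Apparent dip = arctan|1.20955| = 50.4° (true dip is 54.4°, so apparent ≤ true as expected).

50.4°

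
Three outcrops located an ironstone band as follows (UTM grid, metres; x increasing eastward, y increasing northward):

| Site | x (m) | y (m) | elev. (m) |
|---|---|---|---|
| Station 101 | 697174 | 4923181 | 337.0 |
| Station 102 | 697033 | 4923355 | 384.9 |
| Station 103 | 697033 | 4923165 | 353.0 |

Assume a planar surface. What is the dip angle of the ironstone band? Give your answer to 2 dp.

12.07°

Two edge vectors: Station 101→Station 102 = (-141, 174, 47.9), Station 101→Station 103 = (-141, -16, 16).
Normal n = (Station 101→Station 102) × (Station 101→Station 103) = (3550.4, -4497.9, 26790).
So ∂z/∂x = −n_x/n_z = −0.13253 and ∂z/∂y = −n_y/n_z = 0.16789.
Gradient magnitude |∇z| = √(a² + b²) = √(0.01756 + 0.02819) = 0.21390.
True dip = arctan(0.21390) = 12.07°, dipping toward SE (azimuth ≈ 142°).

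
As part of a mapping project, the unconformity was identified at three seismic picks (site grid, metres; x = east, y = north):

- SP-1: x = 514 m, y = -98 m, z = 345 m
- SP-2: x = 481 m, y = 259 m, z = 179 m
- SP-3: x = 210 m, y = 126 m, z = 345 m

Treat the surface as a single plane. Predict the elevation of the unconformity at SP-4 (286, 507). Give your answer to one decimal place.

126.9 m

Let the plane be z = a·x + b·y + c.
SP-2−SP-1: −33a + 357b = −166;  SP-3−SP-1: −304a + 224b = 0.
Solving gives a = −0.36766, b = −0.49897.
Then c = 345 − a·514 − b·-98 = 485.08.
At (286, 507): z = −105.2 − 253.0 + 485.08 = 126.9 m.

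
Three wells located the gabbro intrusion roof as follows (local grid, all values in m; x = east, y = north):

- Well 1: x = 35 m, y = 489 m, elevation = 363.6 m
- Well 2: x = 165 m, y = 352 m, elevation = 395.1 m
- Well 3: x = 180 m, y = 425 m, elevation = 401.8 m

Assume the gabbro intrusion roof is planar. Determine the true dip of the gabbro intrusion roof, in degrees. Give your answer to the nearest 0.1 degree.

15.7°

Two edge vectors: Well 1→Well 2 = (130, -137, 31.5), Well 1→Well 3 = (145, -64, 38.2).
Normal n = (Well 1→Well 2) × (Well 1→Well 3) = (-3217.4, -398.5, 11545).
So ∂z/∂x = −n_x/n_z = 0.27868 and ∂z/∂y = −n_y/n_z = 0.03452.
Gradient magnitude |∇z| = √(a² + b²) = √(0.07766 + 0.00119) = 0.28081.
True dip = arctan(0.28081) = 15.7°, dipping toward W (azimuth ≈ 263°).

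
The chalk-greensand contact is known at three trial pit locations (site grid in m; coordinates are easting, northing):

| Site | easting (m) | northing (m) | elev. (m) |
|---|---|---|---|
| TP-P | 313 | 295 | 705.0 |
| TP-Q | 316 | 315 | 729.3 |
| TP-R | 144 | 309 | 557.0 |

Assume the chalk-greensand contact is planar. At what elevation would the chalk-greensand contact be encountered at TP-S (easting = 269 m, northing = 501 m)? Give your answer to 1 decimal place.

Two edge vectors: TP-P→TP-Q = (3, 20, 24.3), TP-P→TP-R = (-169, 14, -148).
Normal n = (TP-P→TP-Q) × (TP-P→TP-R) = (-3300.2, -3662.7, 3422).
So ∂z/∂easting = −n_x/n_z = 0.96441 and ∂z/∂northing = −n_y/n_z = 1.07034.
Intercept c from TP-P: 705 − 301.86 − 315.75 = 87.39.
At (269, 501): z = 259.4 + 536.2 + 87.39 = 883.1 m.

883.1 m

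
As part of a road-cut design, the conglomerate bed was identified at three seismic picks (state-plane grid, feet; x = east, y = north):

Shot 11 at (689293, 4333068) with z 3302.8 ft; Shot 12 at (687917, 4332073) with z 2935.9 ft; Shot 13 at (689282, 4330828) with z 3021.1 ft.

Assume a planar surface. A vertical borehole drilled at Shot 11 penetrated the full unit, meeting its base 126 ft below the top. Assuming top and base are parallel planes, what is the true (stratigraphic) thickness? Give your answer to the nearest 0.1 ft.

Let the plane be z = a·x + b·y + c.
Shot 12−Shot 11: −1376a − 995b = −366.9;  Shot 13−Shot 11: −11a − 2240b = −281.7.
Solving gives a = 0.17633, b = 0.12489.
|∇z| = √(a²+b²) = 0.21608, so dip δ = arctan(0.21608) = 12.19°.
True thickness = vertical thickness × cos δ = 126 × cos 12.19° = 123.2 ft.

123.2 ft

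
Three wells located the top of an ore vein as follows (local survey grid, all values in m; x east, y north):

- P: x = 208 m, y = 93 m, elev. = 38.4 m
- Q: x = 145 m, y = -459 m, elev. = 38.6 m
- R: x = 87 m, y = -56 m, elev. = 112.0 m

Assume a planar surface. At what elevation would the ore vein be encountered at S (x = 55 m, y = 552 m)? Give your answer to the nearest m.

Let the plane be z = a·x + b·y + c.
Q−P: −63a − 552b = 0.2;  R−P: −121a − 149b = 73.6.
Solving gives a = −0.70721, b = 0.08035.
Then c = 38.4 − a·208 − b·93 = 178.03.
At (55, 552): z = −38.9 + 44.4 + 178.03 = 183.5 m.

183 m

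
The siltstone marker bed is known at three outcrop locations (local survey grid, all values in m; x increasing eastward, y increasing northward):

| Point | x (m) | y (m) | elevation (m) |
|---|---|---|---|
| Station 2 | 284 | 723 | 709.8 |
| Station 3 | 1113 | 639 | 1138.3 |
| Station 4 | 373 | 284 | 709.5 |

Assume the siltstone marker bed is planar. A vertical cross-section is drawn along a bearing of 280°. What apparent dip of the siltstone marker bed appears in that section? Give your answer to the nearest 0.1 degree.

26.6°

Two edge vectors: Station 2→Station 3 = (829, -84, 428.5), Station 2→Station 4 = (89, -439, -0.3).
Normal n = (Station 2→Station 3) × (Station 2→Station 4) = (188136.7, 38385.2, -356455).
So ∂z/∂x = −n_x/n_z = 0.52780 and ∂z/∂y = −n_y/n_z = 0.10769.
Unit vector along 280° is (sin 280°, cos 280°) = (-0.9848, 0.1736).
Slope in that direction = a·(-0.9848) + b·(0.1736) = −0.50108.
Apparent dip = arctan|0.50108| = 26.6° (true dip is 28.3°, so apparent ≤ true as expected).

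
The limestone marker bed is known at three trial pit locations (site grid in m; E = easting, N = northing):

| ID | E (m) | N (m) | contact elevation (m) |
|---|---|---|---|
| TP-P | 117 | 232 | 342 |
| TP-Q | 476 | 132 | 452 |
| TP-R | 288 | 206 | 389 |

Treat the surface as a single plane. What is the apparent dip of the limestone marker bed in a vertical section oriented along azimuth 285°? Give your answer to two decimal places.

16.35°

Two edge vectors: TP-P→TP-Q = (359, -100, 110), TP-P→TP-R = (171, -26, 47).
Normal n = (TP-P→TP-Q) × (TP-P→TP-R) = (-1840, 1937, 7766).
So ∂z/∂E = −n_x/n_z = 0.23693 and ∂z/∂N = −n_y/n_z = −0.24942.
Unit vector along 285° is (sin 285°, cos 285°) = (-0.9659, 0.2588).
Slope in that direction = a·(-0.9659) + b·(0.2588) = −0.29341.
Apparent dip = arctan|0.29341| = 16.35° (true dip is 19.0°, so apparent ≤ true as expected).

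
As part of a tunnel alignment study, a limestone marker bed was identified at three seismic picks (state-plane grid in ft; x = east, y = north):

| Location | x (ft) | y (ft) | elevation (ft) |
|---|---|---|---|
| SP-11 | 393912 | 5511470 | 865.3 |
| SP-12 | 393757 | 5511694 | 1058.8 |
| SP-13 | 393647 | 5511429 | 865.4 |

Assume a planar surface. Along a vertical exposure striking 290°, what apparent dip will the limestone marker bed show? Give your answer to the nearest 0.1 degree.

Two edge vectors: SP-11→SP-12 = (-155, 224, 193.5), SP-11→SP-13 = (-265, -41, 0.1).
Normal n = (SP-11→SP-12) × (SP-11→SP-13) = (7955.9, -51262, 65715).
So ∂z/∂x = −n_x/n_z = −0.12107 and ∂z/∂y = −n_y/n_z = 0.78007.
Unit vector along 290° is (sin 290°, cos 290°) = (-0.9397, 0.3420).
Slope in that direction = a·(-0.9397) + b·(0.3420) = 0.38056.
Apparent dip = arctan|0.38056| = 20.8° (true dip is 38.3°, so apparent ≤ true as expected).

20.8°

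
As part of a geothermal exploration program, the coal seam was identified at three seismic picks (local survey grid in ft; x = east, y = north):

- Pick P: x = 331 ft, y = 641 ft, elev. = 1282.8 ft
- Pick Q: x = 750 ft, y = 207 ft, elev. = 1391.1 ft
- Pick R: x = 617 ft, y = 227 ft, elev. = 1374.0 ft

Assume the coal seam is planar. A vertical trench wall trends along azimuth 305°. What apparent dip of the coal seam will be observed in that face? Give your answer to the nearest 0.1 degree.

9.7°

Let the plane be z = a·x + b·y + c.
Pick Q−Pick P: 419a − 434b = 108.3;  Pick R−Pick P: 286a − 414b = 91.2.
Solving gives a = 0.10651, b = −0.14671.
Unit vector along 305° is (sin 305°, cos 305°) = (-0.8192, 0.5736).
Slope in that direction = a·(-0.8192) + b·(0.5736) = −0.17140.
Apparent dip = arctan|0.17140| = 9.7° (true dip is 10.3°, so apparent ≤ true as expected).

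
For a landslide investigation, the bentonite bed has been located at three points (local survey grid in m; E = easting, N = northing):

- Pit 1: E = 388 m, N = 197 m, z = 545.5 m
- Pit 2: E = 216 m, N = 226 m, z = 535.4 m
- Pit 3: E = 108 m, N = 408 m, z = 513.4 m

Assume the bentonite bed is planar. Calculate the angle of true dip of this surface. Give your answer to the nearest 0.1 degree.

Two edge vectors: Pit 1→Pit 2 = (-172, 29, -10.1), Pit 1→Pit 3 = (-280, 211, -32.1).
Normal n = (Pit 1→Pit 2) × (Pit 1→Pit 3) = (1200.2, -2693.2, -28172).
So ∂z/∂E = −n_x/n_z = 0.04260 and ∂z/∂N = −n_y/n_z = −0.09560.
Gradient magnitude |∇z| = √(a² + b²) = √(0.00181 + 0.00914) = 0.10466.
True dip = arctan(0.10466) = 6.0°, dipping toward NNW (azimuth ≈ 336°).

6.0°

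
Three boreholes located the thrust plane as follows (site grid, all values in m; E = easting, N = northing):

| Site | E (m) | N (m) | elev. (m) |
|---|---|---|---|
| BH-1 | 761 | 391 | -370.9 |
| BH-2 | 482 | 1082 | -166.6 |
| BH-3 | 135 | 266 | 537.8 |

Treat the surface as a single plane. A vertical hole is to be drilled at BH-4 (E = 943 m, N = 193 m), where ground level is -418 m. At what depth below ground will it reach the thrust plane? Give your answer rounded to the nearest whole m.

Let the plane be z = a·E + b·N + c.
BH-2−BH-1: −279a + 691b = 204.3;  BH-3−BH-1: −626a − 125b = 908.7.
Solving gives a = −1.39793, b = −0.26877.
Then c = -370.9 − a·761 − b·391 = 798.01.
At (943, 193): z_contact = −1318.2 − 51.9 + 798.01 = -572.1 m.
Depth below ground = -418 − (-572.1) = 154 m.

154 m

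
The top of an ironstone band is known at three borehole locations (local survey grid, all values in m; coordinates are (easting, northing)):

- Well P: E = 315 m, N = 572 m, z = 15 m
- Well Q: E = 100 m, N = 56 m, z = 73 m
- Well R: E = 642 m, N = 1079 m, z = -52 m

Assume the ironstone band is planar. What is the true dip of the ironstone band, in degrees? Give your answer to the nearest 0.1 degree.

6.6°

Let the plane be z = a·E + b·N + c.
Well Q−Well P: −215a − 516b = 58;  Well R−Well P: 327a + 507b = −67.
Solving gives a = −0.08649, b = −0.07636.
Gradient magnitude |∇z| = √(a² + b²) = √(0.00748 + 0.00583) = 0.11538.
True dip = arctan(0.11538) = 6.6°, dipping toward NE (azimuth ≈ 049°).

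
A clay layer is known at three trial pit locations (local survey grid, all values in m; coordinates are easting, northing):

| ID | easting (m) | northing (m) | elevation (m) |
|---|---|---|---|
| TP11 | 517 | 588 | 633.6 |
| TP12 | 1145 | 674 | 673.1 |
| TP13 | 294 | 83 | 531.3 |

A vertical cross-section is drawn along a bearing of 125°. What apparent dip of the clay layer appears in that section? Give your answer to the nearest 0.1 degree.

4.3°

Let the plane be z = a·easting + b·northing + c.
TP12−TP11: 628a + 86b = 39.5;  TP13−TP11: −223a − 505b = −102.3.
Solving gives a = 0.03742, b = 0.18605.
Unit vector along 125° is (sin 125°, cos 125°) = (0.8192, -0.5736).
Slope in that direction = a·(0.8192) + b·(-0.5736) = −0.07606.
Apparent dip = arctan|0.07606| = 4.3° (true dip is 10.7°, so apparent ≤ true as expected).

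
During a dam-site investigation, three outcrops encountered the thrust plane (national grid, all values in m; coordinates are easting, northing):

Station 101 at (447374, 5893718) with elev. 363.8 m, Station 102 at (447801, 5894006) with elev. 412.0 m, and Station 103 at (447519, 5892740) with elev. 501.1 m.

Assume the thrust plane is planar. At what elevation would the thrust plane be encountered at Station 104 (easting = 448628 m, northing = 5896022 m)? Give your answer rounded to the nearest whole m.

Let the plane be z = a·easting + b·northing + c.
Station 102−Station 101: 427a + 288b = 48.2;  Station 103−Station 101: 145a − 978b = 137.3.
Solving gives a = 0.18869921, b = −0.11241167.
Then c = 363.8 − a·447374 − b·5893718 = 578467.37.
At (448628, 5896022): z = 84655.7 − 662781.7 + 578467.37 = 341.4 m.

341 m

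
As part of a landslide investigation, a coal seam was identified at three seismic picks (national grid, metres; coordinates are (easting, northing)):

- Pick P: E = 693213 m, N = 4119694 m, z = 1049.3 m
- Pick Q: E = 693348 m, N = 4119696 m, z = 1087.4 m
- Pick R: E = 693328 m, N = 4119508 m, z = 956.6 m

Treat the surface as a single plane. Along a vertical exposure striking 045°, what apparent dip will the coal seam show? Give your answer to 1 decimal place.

33.6°

Two edge vectors: Pick P→Pick Q = (135, 2, 38.1), Pick P→Pick R = (115, -186, -92.7).
Normal n = (Pick P→Pick Q) × (Pick P→Pick R) = (6901.2, 16896, -25340).
So ∂z/∂E = −n_x/n_z = 0.27234 and ∂z/∂N = −n_y/n_z = 0.66677.
Unit vector along 045° is (sin 45°, cos 45°) = (0.7071, 0.7071).
Slope in that direction = a·(0.7071) + b·(0.7071) = 0.66406.
Apparent dip = arctan|0.66406| = 33.6° (true dip is 35.8°, so apparent ≤ true as expected).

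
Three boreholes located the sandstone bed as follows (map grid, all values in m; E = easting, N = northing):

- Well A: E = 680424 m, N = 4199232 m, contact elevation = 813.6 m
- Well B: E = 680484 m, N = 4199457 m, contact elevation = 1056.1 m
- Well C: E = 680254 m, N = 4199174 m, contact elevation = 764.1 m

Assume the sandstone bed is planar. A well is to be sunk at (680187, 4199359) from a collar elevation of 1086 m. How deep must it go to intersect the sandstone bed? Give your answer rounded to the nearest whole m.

113 m

Two edge vectors: Well A→Well B = (60, 225, 242.5), Well A→Well C = (-170, -58, -49.5).
Normal n = (Well A→Well B) × (Well A→Well C) = (2927.5, -38255, 34770).
So ∂z/∂E = −n_x/n_z = −0.08419615 and ∂z/∂N = −n_y/n_z = 1.10023008.
Intercept c from Well A: 813.6 + 57289.08 − 4620121.37 = −4562018.70.
At (680187, 4199359): z_contact = −57269.1 + 4620261.1 − 4562018.70 = 973.3 m.
Depth below ground = 1086 − 973.3 = 113 m.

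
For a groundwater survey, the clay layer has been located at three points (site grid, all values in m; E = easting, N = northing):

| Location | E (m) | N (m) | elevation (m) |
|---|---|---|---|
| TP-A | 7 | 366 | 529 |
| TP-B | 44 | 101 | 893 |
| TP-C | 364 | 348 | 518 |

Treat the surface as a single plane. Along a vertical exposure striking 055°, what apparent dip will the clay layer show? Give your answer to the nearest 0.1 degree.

41.3°

Let the plane be z = a·E + b·N + c.
TP-B−TP-A: 37a − 265b = 364;  TP-C−TP-A: 357a − 18b = −11.
Solving gives a = −0.10078, b = −1.38766.
Unit vector along 055° is (sin 55°, cos 55°) = (0.8192, 0.5736).
Slope in that direction = a·(0.8192) + b·(0.5736) = −0.87848.
Apparent dip = arctan|0.87848| = 41.3° (true dip is 54.3°, so apparent ≤ true as expected).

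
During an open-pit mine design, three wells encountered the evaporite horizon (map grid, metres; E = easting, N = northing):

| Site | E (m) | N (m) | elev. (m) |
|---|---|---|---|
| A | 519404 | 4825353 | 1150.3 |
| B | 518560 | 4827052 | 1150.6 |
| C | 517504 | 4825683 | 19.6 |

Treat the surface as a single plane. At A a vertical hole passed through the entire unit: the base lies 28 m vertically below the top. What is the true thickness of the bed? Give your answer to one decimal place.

22.6 m

Two edge vectors: A→B = (-844, 1699, 0.3), A→C = (-1900, 330, -1130.7).
Normal n = (A→B) × (A→C) = (-1921158.3, -954880.8, 2949580).
So ∂z/∂E = −n_x/n_z = 0.65133 and ∂z/∂N = −n_y/n_z = 0.32373.
|∇z| = √(a²+b²) = 0.72735, so dip δ = arctan(0.72735) = 36.03°.
True thickness = vertical thickness × cos δ = 28 × cos 36.03° = 22.6 m.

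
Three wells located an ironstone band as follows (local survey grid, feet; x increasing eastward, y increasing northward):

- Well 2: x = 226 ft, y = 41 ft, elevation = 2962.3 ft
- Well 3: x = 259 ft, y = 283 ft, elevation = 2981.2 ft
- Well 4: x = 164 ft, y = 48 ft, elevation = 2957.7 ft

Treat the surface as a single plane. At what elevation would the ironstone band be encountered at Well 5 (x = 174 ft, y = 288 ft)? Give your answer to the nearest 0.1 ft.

Two edge vectors: Well 2→Well 3 = (33, 242, 18.9), Well 2→Well 4 = (-62, 7, -4.6).
Normal n = (Well 2→Well 3) × (Well 2→Well 4) = (-1245.5, -1020, 15235).
So ∂z/∂x = −n_x/n_z = 0.08175 and ∂z/∂y = −n_y/n_z = 0.06695.
Intercept c from Well 2: 2962.3 − 18.48 − 2.74 = 2941.08.
At (174, 288): z = 14.2 + 19.3 + 2941.08 = 2974.6 ft.

2974.6 ft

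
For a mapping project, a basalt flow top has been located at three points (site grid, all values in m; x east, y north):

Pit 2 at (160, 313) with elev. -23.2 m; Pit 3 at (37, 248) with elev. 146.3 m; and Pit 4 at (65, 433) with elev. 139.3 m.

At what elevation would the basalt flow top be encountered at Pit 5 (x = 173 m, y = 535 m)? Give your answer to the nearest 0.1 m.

-1.2 m

Let the plane be z = a·x + b·y + c.
Pit 3−Pit 2: −123a − 65b = 169.5;  Pit 4−Pit 2: −95a + 120b = 162.5.
Solving gives a = −1.47612, b = 0.18557.
Then c = -23.2 − a·160 − b·313 = 154.89.
At (173, 535): z = −255.4 + 99.3 + 154.89 = -1.2 m.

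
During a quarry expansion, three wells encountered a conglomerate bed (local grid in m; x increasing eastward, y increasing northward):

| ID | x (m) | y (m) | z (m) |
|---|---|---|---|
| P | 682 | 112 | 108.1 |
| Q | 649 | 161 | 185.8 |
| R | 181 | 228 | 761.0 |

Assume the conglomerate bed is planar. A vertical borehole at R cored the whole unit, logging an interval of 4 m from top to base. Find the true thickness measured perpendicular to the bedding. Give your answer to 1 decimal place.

2.3 m

Let the plane be z = a·x + b·y + c.
Q−P: −33a + 49b = 77.7;  R−P: −501a + 116b = 652.9.
Solving gives a = −1.10897, b = 0.83886.
|∇z| = √(a²+b²) = 1.39050, so dip δ = arctan(1.39050) = 54.28°.
True thickness = vertical thickness × cos δ = 4 × cos 54.28° = 2.3 m.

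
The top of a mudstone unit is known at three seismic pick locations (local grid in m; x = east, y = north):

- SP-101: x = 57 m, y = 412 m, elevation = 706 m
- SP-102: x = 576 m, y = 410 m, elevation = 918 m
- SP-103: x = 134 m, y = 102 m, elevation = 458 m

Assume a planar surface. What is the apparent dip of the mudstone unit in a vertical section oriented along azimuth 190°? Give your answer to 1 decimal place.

43.8°

Let the plane be z = a·x + b·y + c.
SP-102−SP-101: 519a − 2b = 212;  SP-103−SP-101: 77a − 310b = −248.
Solving gives a = 0.41196, b = 0.90232.
Unit vector along 190° is (sin 190°, cos 190°) = (-0.1736, -0.9848).
Slope in that direction = a·(-0.1736) + b·(-0.9848) = −0.96015.
Apparent dip = arctan|0.96015| = 43.8° (true dip is 44.8°, so apparent ≤ true as expected).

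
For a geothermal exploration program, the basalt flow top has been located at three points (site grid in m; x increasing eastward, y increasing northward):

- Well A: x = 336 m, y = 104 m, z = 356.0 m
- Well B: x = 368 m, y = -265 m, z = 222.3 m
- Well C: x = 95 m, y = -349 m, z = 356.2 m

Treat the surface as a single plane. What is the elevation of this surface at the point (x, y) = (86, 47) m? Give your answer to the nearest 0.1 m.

Two edge vectors: Well A→Well B = (32, -369, -133.7), Well A→Well C = (-241, -453, 0.2).
Normal n = (Well A→Well B) × (Well A→Well C) = (-60639.9, 32215.3, -103425).
So ∂z/∂x = −n_x/n_z = −0.58632 and ∂z/∂y = −n_y/n_z = 0.31148.
Intercept c from Well A: 356 + 197.00 − 32.39 = 520.61.
At (86, 47): z = −50.4 + 14.6 + 520.61 = 484.8 m.

484.8 m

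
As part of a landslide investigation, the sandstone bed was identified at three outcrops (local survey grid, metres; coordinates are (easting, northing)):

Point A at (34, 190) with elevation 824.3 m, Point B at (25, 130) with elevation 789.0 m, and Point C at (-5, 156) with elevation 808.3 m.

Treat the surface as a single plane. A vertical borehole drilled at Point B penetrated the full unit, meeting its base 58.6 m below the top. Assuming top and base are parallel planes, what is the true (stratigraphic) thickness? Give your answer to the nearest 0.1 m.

49.9 m

Let the plane be z = a·E + b·N + c.
Point B−Point A: −9a − 60b = −35.3;  Point C−Point A: −39a − 34b = −16.
Solving gives a = −0.11809, b = 0.60605.
|∇z| = √(a²+b²) = 0.61745, so dip δ = arctan(0.61745) = 31.69°.
True thickness = vertical thickness × cos δ = 58.6 × cos 31.69° = 49.9 m.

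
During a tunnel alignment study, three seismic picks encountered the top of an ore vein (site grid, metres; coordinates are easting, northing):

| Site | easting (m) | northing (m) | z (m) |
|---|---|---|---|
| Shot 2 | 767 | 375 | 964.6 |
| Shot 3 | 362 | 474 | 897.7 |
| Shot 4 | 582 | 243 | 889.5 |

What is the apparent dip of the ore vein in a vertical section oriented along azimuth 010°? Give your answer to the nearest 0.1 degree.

16.0°

Two edge vectors: Shot 2→Shot 3 = (-405, 99, -66.9), Shot 2→Shot 4 = (-185, -132, -75.1).
Normal n = (Shot 2→Shot 3) × (Shot 2→Shot 4) = (-16265.7, -18039, 71775).
So ∂z/∂easting = −n_x/n_z = 0.22662 and ∂z/∂northing = −n_y/n_z = 0.25133.
Unit vector along 010° is (sin 10°, cos 10°) = (0.1736, 0.9848).
Slope in that direction = a·(0.1736) + b·(0.9848) = 0.28686.
Apparent dip = arctan|0.28686| = 16.0° (true dip is 18.7°, so apparent ≤ true as expected).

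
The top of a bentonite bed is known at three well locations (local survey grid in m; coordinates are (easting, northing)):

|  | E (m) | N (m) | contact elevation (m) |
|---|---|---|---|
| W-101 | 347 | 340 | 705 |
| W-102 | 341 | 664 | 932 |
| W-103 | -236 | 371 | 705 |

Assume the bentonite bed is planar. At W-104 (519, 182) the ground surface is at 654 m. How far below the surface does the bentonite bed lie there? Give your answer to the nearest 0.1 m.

Let the plane be z = a·E + b·N + c.
W-102−W-101: −6a + 324b = 227;  W-103−W-101: −583a + 31b = 0.
Solving gives a = 0.03729, b = 0.70131.
Then c = 705 − a·347 − b·340 = 453.62.
At (519, 182): z_contact = 19.35 + 127.64 + 453.62 = 600.61 m.
Depth below ground = 654 − 600.61 = 53.4 m.

53.4 m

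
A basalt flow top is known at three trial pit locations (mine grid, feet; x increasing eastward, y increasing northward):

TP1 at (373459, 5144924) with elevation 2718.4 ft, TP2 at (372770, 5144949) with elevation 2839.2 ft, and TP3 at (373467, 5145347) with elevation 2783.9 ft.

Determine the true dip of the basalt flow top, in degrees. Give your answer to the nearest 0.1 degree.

13.1°

Two edge vectors: TP1→TP2 = (-689, 25, 120.8), TP1→TP3 = (8, 423, 65.5).
Normal n = (TP1→TP2) × (TP1→TP3) = (-49460.9, 46095.9, -291647).
So ∂z/∂x = −n_x/n_z = −0.16959 and ∂z/∂y = −n_y/n_z = 0.15805.
Gradient magnitude |∇z| = √(a² + b²) = √(0.02876 + 0.02498) = 0.23182.
True dip = arctan(0.23182) = 13.1°, dipping toward SE (azimuth ≈ 133°).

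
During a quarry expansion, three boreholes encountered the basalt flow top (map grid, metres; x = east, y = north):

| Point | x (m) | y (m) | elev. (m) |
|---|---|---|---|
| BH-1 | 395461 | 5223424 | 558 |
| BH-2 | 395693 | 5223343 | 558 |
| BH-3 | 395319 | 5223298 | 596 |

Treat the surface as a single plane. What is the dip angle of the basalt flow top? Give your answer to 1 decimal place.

Two edge vectors: BH-1→BH-2 = (232, -81, 0), BH-1→BH-3 = (-142, -126, 38).
Normal n = (BH-1→BH-2) × (BH-1→BH-3) = (-3078, -8816, -40734).
So ∂z/∂x = −n_x/n_z = −0.07556 and ∂z/∂y = −n_y/n_z = −0.21643.
Gradient magnitude |∇z| = √(a² + b²) = √(0.00571 + 0.04684) = 0.22924.
True dip = arctan(0.22924) = 12.9°, dipping toward NNE (azimuth ≈ 019°).

12.9°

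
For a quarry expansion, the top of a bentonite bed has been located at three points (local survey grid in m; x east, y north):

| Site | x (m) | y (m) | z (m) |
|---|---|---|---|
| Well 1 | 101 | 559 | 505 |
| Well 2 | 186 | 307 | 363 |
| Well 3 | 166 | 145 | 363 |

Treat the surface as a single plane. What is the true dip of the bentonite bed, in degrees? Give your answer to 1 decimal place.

Let the plane be z = a·x + b·y + c.
Well 2−Well 1: 85a − 252b = −142;  Well 3−Well 1: 65a − 414b = −142.
Solving gives a = −1.22297, b = 0.15098.
Gradient magnitude |∇z| = √(a² + b²) = √(1.49565 + 0.02280) = 1.23225.
True dip = arctan(1.23225) = 50.9°, dipping toward E (azimuth ≈ 097°).

50.9°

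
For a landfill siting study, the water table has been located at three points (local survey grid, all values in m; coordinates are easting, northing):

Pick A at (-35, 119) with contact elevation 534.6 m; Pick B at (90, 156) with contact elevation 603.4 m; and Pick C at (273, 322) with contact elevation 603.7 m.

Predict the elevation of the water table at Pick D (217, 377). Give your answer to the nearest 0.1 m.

Two edge vectors: Pick A→Pick B = (125, 37, 68.8), Pick A→Pick C = (308, 203, 69.1).
Normal n = (Pick A→Pick B) × (Pick A→Pick C) = (-11409.7, 12552.9, 13979).
So ∂z/∂easting = −n_x/n_z = 0.81620 and ∂z/∂northing = −n_y/n_z = −0.89798.
Intercept c from Pick A: 534.6 + 28.57 + 106.86 = 670.03.
At (217, 377): z = 177.1 − 338.5 + 670.03 = 508.6 m.

508.6 m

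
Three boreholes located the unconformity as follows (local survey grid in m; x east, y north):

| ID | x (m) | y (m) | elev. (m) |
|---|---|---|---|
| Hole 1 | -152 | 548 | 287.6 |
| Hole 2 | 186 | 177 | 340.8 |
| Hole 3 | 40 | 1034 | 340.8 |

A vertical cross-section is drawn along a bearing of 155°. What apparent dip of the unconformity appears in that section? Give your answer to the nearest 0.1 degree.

3.0°

Let the plane be z = a·x + b·y + c.
Hole 2−Hole 1: 338a − 371b = 53.2;  Hole 3−Hole 1: 192a + 486b = 53.2.
Solving gives a = 0.19360, b = 0.03298.
Unit vector along 155° is (sin 155°, cos 155°) = (0.4226, -0.9063).
Slope in that direction = a·(0.4226) + b·(-0.9063) = 0.05193.
Apparent dip = arctan|0.05193| = 3.0° (true dip is 11.1°, so apparent ≤ true as expected).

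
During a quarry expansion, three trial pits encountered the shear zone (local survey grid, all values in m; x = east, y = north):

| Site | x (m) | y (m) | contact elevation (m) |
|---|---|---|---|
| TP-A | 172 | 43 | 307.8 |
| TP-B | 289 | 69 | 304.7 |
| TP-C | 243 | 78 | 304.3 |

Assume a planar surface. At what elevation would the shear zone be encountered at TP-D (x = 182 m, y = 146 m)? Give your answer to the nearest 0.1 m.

Two edge vectors: TP-A→TP-B = (117, 26, -3.1), TP-A→TP-C = (71, 35, -3.5).
Normal n = (TP-A→TP-B) × (TP-A→TP-C) = (17.5, 189.4, 2249).
So ∂z/∂x = −n_x/n_z = −0.00778 and ∂z/∂y = −n_y/n_z = −0.08422.
Intercept c from TP-A: 307.8 + 1.34 + 3.62 = 312.76.
At (182, 146): z = −1.4 − 12.3 + 312.76 = 299.0 m.

299.0 m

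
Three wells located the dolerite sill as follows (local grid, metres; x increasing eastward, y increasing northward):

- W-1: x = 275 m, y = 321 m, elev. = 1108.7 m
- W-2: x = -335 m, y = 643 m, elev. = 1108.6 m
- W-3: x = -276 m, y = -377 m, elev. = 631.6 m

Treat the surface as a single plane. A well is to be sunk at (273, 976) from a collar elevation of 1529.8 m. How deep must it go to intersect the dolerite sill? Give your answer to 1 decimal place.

105.6 m

Two edge vectors: W-1→W-2 = (-610, 322, -0.1), W-1→W-3 = (-551, -698, -477.1).
Normal n = (W-1→W-2) × (W-1→W-3) = (-153696, -290975.9, 603202).
So ∂z/∂x = −n_x/n_z = 0.25480 and ∂z/∂y = −n_y/n_z = 0.48239.
Intercept c from W-1: 1108.7 − 70.07 − 154.85 = 883.78.
At (273, 976): z_contact = 69.56 + 470.81 + 883.78 = 1424.15 m.
Depth below ground = 1529.8 − 1424.15 = 105.6 m.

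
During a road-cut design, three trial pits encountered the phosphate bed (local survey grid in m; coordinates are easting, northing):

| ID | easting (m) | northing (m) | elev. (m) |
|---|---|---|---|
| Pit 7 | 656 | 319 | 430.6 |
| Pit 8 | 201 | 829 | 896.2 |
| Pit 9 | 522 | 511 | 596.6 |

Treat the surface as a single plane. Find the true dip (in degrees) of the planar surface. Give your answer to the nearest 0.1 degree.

36.3°

Two edge vectors: Pit 7→Pit 8 = (-455, 510, 465.6), Pit 7→Pit 9 = (-134, 192, 166).
Normal n = (Pit 7→Pit 8) × (Pit 7→Pit 9) = (-4735.2, 13139.6, -19020).
So ∂z/∂easting = −n_x/n_z = −0.24896 and ∂z/∂northing = −n_y/n_z = 0.69083.
Gradient magnitude |∇z| = √(a² + b²) = √(0.06198 + 0.47725) = 0.73432.
True dip = arctan(0.73432) = 36.3°, dipping toward SSE (azimuth ≈ 160°).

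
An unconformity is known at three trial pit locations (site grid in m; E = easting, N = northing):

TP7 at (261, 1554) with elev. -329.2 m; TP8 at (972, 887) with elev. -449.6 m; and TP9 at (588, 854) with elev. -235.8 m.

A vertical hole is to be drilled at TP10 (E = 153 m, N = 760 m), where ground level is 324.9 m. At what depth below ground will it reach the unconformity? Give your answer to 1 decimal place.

297.1 m

Two edge vectors: TP7→TP8 = (711, -667, -120.4), TP7→TP9 = (327, -700, 93.4).
Normal n = (TP7→TP8) × (TP7→TP9) = (-146577.8, -105778.2, -279591).
So ∂z/∂E = −n_x/n_z = −0.524258 and ∂z/∂N = −n_y/n_z = −0.378332.
Intercept c from TP7: -329.2 + 136.83 + 587.93 = 395.56.
At (153, 760): z_contact = −80.21 − 287.53 + 395.56 = 27.82 m.
Depth below ground = 324.9 − 27.82 = 297.1 m.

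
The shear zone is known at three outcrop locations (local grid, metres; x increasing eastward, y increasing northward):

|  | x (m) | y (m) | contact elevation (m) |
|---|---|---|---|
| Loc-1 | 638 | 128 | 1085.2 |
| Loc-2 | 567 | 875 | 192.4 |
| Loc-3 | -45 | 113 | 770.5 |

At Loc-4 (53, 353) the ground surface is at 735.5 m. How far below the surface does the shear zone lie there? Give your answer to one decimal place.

Two edge vectors: Loc-1→Loc-2 = (-71, 747, -892.8), Loc-1→Loc-3 = (-683, -15, -314.7).
Normal n = (Loc-1→Loc-2) × (Loc-1→Loc-3) = (-248472.9, 587438.7, 511266).
So ∂z/∂x = −n_x/n_z = 0.48600 and ∂z/∂y = −n_y/n_z = −1.14899.
Intercept c from Loc-1: 1085.2 − 310.07 + 147.07 = 922.21.
At (53, 353): z_contact = 25.76 − 405.59 + 922.21 = 542.37 m.
Depth below ground = 735.5 − 542.37 = 193.1 m.

193.1 m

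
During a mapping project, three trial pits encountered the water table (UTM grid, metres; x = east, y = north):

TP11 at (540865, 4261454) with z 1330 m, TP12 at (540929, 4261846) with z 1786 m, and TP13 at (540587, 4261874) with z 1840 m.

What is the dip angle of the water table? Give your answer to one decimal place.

Two edge vectors: TP11→TP12 = (64, 392, 456), TP11→TP13 = (-278, 420, 510).
Normal n = (TP11→TP12) × (TP11→TP13) = (8400, -159408, 135856).
So ∂z/∂x = −n_x/n_z = −0.06183 and ∂z/∂y = −n_y/n_z = 1.17336.
Gradient magnitude |∇z| = √(a² + b²) = √(0.00382 + 1.37677) = 1.17499.
True dip = arctan(1.17499) = 49.6°, dipping toward S (azimuth ≈ 177°).

49.6°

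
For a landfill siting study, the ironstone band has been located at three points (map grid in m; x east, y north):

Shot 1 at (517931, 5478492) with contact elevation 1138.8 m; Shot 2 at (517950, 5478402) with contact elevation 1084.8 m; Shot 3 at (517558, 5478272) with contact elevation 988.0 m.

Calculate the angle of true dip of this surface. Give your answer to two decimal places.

Let the plane be z = a·x + b·y + c.
Shot 2−Shot 1: 19a − 90b = −54;  Shot 3−Shot 1: −373a − 220b = −150.8.
Solving gives a = 0.04482, b = 0.60946.
Gradient magnitude |∇z| = √(a² + b²) = √(0.00201 + 0.37144) = 0.61111.
True dip = arctan(0.61111) = 31.43°, dipping toward S (azimuth ≈ 184°).

31.43°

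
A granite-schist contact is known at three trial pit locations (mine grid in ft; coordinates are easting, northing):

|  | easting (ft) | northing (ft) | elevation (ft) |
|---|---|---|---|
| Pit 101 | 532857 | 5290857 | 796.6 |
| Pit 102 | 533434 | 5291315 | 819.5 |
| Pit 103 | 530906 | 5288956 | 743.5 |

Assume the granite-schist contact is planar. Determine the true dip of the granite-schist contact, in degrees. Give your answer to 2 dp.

Let the plane be z = a·easting + b·northing + c.
Pit 102−Pit 101: 577a + 458b = 22.9;  Pit 103−Pit 101: −1951a − 1901b = −53.1.
Solving gives a = 0.09450, b = −0.06905.
Gradient magnitude |∇z| = √(a² + b²) = √(0.00893 + 0.00477) = 0.11704.
True dip = arctan(0.11704) = 6.68°, dipping toward NW (azimuth ≈ 306°).

6.68°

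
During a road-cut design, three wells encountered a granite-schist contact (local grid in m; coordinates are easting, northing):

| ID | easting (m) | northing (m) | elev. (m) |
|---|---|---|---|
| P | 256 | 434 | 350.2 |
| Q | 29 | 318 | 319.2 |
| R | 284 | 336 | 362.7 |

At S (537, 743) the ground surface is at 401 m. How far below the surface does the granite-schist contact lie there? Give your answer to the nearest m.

Let the plane be z = a·easting + b·northing + c.
Q−P: −227a − 116b = −31;  R−P: 28a − 98b = 12.5.
Solving gives a = 0.17604, b = −0.07725.
Then c = 350.2 − a·256 − b·434 = 338.66.
At (537, 743): z_contact = 94.5 − 57.4 + 338.66 = 375.8 m.
Depth below ground = 401 − 375.8 = 25 m.

25 m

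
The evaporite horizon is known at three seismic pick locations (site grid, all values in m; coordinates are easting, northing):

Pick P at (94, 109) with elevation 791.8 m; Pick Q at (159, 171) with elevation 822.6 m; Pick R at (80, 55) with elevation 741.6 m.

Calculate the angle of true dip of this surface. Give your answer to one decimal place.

Two edge vectors: Pick P→Pick Q = (65, 62, 30.8), Pick P→Pick R = (-14, -54, -50.2).
Normal n = (Pick P→Pick Q) × (Pick P→Pick R) = (-1449.2, 2831.8, -2642).
So ∂z/∂easting = −n_x/n_z = −0.54852 and ∂z/∂northing = −n_y/n_z = 1.07184.
Gradient magnitude |∇z| = √(a² + b²) = √(0.30088 + 1.14884) = 1.20404.
True dip = arctan(1.20404) = 50.3°, dipping toward SSE (azimuth ≈ 153°).

50.3°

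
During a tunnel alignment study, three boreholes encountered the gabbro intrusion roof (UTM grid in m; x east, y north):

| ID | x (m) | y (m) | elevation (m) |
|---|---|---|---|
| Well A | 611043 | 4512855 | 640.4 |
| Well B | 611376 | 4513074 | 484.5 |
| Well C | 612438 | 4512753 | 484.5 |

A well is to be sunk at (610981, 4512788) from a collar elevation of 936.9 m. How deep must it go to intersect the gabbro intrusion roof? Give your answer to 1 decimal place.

254.7 m

Two edge vectors: Well A→Well B = (333, 219, -155.9), Well A→Well C = (1395, -102, -155.9).
Normal n = (Well A→Well B) × (Well A→Well C) = (-50043.9, -165565.8, -339471).
So ∂z/∂x = −n_x/n_z = −0.147417305 and ∂z/∂y = −n_y/n_z = −0.487717066.
Intercept c from Well A: 640.4 + 90078.31 + 2200996.40 = 2291715.11.
At (610981, 4512788): z_contact = −90069.17 − 2200963.72 + 2291715.11 = 682.22 m.
Depth below ground = 936.9 − 682.22 = 254.7 m.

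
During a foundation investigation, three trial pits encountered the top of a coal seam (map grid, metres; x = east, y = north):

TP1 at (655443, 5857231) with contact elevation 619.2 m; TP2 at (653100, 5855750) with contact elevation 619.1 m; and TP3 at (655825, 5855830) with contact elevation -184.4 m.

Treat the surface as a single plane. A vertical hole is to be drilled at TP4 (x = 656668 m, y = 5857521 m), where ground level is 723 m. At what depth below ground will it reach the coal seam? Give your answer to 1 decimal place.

Two edge vectors: TP1→TP2 = (-2343, -1481, -0.1), TP1→TP3 = (382, -1401, -803.6).
Normal n = (TP1→TP2) × (TP1→TP3) = (1189991.5, -1882873, 3848285).
So ∂z/∂x = −n_x/n_z = −0.309226448 and ∂z/∂y = −n_y/n_z = 0.489275872.
Intercept c from TP1: 619.2 + 202680.31 − 2865801.81 = −2662502.30.
At (656668, 5857521): z_contact = −203059.11 + 2865943.70 − 2662502.30 = 382.29 m.
Depth below ground = 723 − 382.29 = 340.7 m.

340.7 m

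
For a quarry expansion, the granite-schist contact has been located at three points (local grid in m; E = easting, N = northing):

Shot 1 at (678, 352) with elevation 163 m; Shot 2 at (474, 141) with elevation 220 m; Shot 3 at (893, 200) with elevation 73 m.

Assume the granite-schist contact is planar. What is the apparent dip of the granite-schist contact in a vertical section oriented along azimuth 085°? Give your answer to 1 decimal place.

Two edge vectors: Shot 1→Shot 2 = (-204, -211, 57), Shot 1→Shot 3 = (215, -152, -90).
Normal n = (Shot 1→Shot 2) × (Shot 1→Shot 3) = (27654, -6105, 76373).
So ∂z/∂E = −n_x/n_z = −0.36209 and ∂z/∂N = −n_y/n_z = 0.07994.
Unit vector along 085° is (sin 85°, cos 85°) = (0.9962, 0.0872).
Slope in that direction = a·(0.9962) + b·(0.0872) = −0.35375.
Apparent dip = arctan|0.35375| = 19.5° (true dip is 20.3°, so apparent ≤ true as expected).

19.5°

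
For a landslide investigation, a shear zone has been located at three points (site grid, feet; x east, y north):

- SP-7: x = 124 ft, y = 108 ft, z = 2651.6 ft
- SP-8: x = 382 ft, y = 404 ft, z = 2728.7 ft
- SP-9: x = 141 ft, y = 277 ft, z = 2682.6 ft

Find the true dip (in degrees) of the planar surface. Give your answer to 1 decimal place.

11.3°

Let the plane be z = a·x + b·y + c.
SP-8−SP-7: 258a + 296b = 77.1;  SP-9−SP-7: 17a + 169b = 31.
Solving gives a = 0.09992, b = 0.17338.
Gradient magnitude |∇z| = √(a² + b²) = √(0.00998 + 0.03006) = 0.20011.
True dip = arctan(0.20011) = 11.3°, dipping toward SSW (azimuth ≈ 210°).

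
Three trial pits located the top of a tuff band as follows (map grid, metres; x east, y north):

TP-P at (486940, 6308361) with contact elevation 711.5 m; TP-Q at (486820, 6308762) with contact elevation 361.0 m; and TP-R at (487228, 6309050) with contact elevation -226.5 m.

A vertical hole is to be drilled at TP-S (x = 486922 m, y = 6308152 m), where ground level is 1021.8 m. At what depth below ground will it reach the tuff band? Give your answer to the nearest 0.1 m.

72.9 m

Let the plane be z = a·x + b·y + c.
TP-Q−TP-P: −120a + 401b = −350.5;  TP-R−TP-P: 288a + 689b = −938.
Solving gives a = −0.679441181, b = −1.077388882.
Then c = 711.5 − a·486940 − b·6308361 = 7128116.59.
At (486922, 6308152): z_contact = −330834.86 − 6796332.83 + 7128116.59 = 948.90 m.
Depth below ground = 1021.8 − 948.90 = 72.9 m.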